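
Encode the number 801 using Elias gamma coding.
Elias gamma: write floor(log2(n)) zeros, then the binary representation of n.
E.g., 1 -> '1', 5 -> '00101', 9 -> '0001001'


num_bits = floor(log2(801)) + 1 = 10
leading_zeros = num_bits - 1 = 9
binary(801) = 1100100001

Elias gamma(801) = '000000000' + '1100100001' = 0000000001100100001 (19 bits)


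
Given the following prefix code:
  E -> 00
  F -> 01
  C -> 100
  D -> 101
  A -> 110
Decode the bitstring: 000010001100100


Decoding step by step:
Bits 00 -> E
Bits 00 -> E
Bits 100 -> C
Bits 01 -> F
Bits 100 -> C
Bits 100 -> C


Decoded message: EECFCC


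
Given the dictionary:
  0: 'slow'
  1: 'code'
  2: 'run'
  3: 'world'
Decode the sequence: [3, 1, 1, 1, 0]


Look up each index in the dictionary:
  3 -> 'world'
  1 -> 'code'
  1 -> 'code'
  1 -> 'code'
  0 -> 'slow'

Decoded: "world code code code slow"


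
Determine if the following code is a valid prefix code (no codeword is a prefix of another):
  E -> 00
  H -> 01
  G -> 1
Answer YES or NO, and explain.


Checking each pair (does one codeword prefix another?):
  E='00' vs H='01': no prefix
  E='00' vs G='1': no prefix
  H='01' vs E='00': no prefix
  H='01' vs G='1': no prefix
  G='1' vs E='00': no prefix
  G='1' vs H='01': no prefix
No violation found over all pairs.

YES -- this is a valid prefix code. No codeword is a prefix of any other codeword.


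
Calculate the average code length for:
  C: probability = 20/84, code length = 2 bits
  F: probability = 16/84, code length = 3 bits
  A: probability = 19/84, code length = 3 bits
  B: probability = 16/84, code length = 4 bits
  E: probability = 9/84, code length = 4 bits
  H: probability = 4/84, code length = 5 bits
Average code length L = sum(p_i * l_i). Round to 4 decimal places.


Weighted contributions p_i * l_i:
  C: (20/84) * 2 = 40/84
  F: (16/84) * 3 = 48/84
  A: (19/84) * 3 = 57/84
  B: (16/84) * 4 = 64/84
  E: (9/84) * 4 = 36/84
  H: (4/84) * 5 = 20/84
Sum = (40 + 48 + 57 + 64 + 36 + 20)/84 = 265/84

L = 265/84 = 3.1548 bits/symbol


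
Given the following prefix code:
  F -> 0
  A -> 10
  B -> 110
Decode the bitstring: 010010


Decoding step by step:
Bits 0 -> F
Bits 10 -> A
Bits 0 -> F
Bits 10 -> A


Decoded message: FAFA


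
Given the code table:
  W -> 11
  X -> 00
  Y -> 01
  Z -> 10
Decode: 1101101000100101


Decoding:
11 -> W
01 -> Y
10 -> Z
10 -> Z
00 -> X
10 -> Z
01 -> Y
01 -> Y


Result: WYZZXZYY


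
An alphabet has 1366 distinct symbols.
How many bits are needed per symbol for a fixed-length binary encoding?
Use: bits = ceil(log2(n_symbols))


log2(1366) = 10.4157
Bracket: 2^10 = 1024 < 1366 <= 2^11 = 2048
So ceil(log2(1366)) = 11

bits = ceil(log2(1366)) = ceil(10.4157) = 11 bits


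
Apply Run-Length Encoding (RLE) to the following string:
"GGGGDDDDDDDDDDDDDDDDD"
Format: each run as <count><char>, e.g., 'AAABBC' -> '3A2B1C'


Scanning runs left to right:
  i=0: run of 'G' x 4 -> '4G'
  i=4: run of 'D' x 17 -> '17D'

RLE = 4G17D


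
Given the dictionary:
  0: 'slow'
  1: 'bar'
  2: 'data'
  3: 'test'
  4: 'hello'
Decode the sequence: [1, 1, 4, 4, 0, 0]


Look up each index in the dictionary:
  1 -> 'bar'
  1 -> 'bar'
  4 -> 'hello'
  4 -> 'hello'
  0 -> 'slow'
  0 -> 'slow'

Decoded: "bar bar hello hello slow slow"


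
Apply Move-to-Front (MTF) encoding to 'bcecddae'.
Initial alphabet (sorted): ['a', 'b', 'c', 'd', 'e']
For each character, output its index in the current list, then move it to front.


MTF encoding:
'b': index 1 in ['a', 'b', 'c', 'd', 'e'] -> ['b', 'a', 'c', 'd', 'e']
'c': index 2 in ['b', 'a', 'c', 'd', 'e'] -> ['c', 'b', 'a', 'd', 'e']
'e': index 4 in ['c', 'b', 'a', 'd', 'e'] -> ['e', 'c', 'b', 'a', 'd']
'c': index 1 in ['e', 'c', 'b', 'a', 'd'] -> ['c', 'e', 'b', 'a', 'd']
'd': index 4 in ['c', 'e', 'b', 'a', 'd'] -> ['d', 'c', 'e', 'b', 'a']
'd': index 0 in ['d', 'c', 'e', 'b', 'a'] -> ['d', 'c', 'e', 'b', 'a']
'a': index 4 in ['d', 'c', 'e', 'b', 'a'] -> ['a', 'd', 'c', 'e', 'b']
'e': index 3 in ['a', 'd', 'c', 'e', 'b'] -> ['e', 'a', 'd', 'c', 'b']


Output: [1, 2, 4, 1, 4, 0, 4, 3]


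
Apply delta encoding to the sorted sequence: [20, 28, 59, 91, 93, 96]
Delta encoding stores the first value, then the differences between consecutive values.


First value: 20
Deltas:
  28 - 20 = 8
  59 - 28 = 31
  91 - 59 = 32
  93 - 91 = 2
  96 - 93 = 3


Delta encoded: [20, 8, 31, 32, 2, 3]


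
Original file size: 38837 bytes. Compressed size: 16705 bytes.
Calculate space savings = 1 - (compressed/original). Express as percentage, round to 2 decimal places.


ratio = compressed/original = 16705/38837 = 0.430131
savings = 1 - ratio = 1 - 0.430131 = 0.569869
as a percentage: 0.569869 * 100 = 56.99%

Space savings = 1 - 16705/38837 = 56.99%


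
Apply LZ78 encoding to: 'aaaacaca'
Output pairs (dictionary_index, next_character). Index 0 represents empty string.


LZ78 encoding steps:
Dictionary: {0: ''}
Step 1: w='' (idx 0), next='a' -> output (0, 'a'), add 'a' as idx 1
Step 2: w='a' (idx 1), next='a' -> output (1, 'a'), add 'aa' as idx 2
Step 3: w='a' (idx 1), next='c' -> output (1, 'c'), add 'ac' as idx 3
Step 4: w='ac' (idx 3), next='a' -> output (3, 'a'), add 'aca' as idx 4


Encoded: [(0, 'a'), (1, 'a'), (1, 'c'), (3, 'a')]


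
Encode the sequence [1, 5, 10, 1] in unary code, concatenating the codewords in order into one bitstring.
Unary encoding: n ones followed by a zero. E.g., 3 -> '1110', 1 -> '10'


Encode each number as n ones followed by a terminating 0:
  1 -> 10 (2 bits)
  5 -> 111110 (6 bits)
  10 -> 11111111110 (11 bits)
  1 -> 10 (2 bits)
Total length = 2 + 6 + 11 + 2 = 21 bits.

Unary([1, 5, 10, 1]) = 101111101111111111010 (21 bits)


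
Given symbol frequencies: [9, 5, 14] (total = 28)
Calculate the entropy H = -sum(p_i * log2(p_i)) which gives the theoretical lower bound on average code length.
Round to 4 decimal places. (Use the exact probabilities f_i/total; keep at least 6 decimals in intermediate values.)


Per-symbol terms -p_i * log2(p_i) with p_i = f_i/28:
  p = 9/28 = 0.321429: log2(p) = -1.637430, -p*log2(p) = 0.526317
  p = 5/28 = 0.178571: log2(p) = -2.485427, -p*log2(p) = 0.443826
  p = 14/28 = 0.500000: log2(p) = -1.000000, -p*log2(p) = 0.500000
H = 0.526317 + 0.443826 + 0.500000 = 1.470143

H = 1.4701 bits/symbol


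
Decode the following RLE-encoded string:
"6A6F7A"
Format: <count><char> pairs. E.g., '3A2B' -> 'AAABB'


Expanding each <count><char> pair:
  6A -> 'AAAAAA'
  6F -> 'FFFFFF'
  7A -> 'AAAAAAA'

Decoded = AAAAAAFFFFFFAAAAAAA


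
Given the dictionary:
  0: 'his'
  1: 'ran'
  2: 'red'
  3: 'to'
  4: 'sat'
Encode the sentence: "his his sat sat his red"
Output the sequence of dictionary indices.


Look up each word in the dictionary:
  'his' -> 0
  'his' -> 0
  'sat' -> 4
  'sat' -> 4
  'his' -> 0
  'red' -> 2

Encoded: [0, 0, 4, 4, 0, 2]


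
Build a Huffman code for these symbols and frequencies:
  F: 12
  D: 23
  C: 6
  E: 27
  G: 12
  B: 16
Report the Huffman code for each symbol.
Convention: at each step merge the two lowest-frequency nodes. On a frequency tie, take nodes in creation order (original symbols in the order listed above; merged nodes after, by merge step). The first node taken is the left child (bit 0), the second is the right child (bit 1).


Huffman tree construction:
Step 1: Merge C(6) + F(12) = 18
Step 2: Merge G(12) + B(16) = 28
Step 3: Merge (C+F)(18) + D(23) = 41
Step 4: Merge E(27) + (G+B)(28) = 55
Step 5: Merge ((C+F)+D)(41) + (E+(G+B))(55) = 96
Read each symbol's code off the tree from the root (left child = 0, right child = 1).

Codes:
  F: 001 (length 3)
  D: 01 (length 2)
  C: 000 (length 3)
  E: 10 (length 2)
  G: 110 (length 3)
  B: 111 (length 3)
Average code length: 238/96 = 2.4792 bits/symbol


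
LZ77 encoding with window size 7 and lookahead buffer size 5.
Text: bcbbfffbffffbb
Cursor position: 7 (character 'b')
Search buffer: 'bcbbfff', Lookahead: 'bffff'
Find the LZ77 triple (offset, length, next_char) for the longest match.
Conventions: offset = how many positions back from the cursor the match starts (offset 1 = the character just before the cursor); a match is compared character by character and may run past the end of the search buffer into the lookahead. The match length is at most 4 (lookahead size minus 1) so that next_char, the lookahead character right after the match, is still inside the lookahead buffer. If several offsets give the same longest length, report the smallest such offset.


Try each offset into the search buffer:
  offset=1 (pos 6, char 'f'): match length 0
  offset=2 (pos 5, char 'f'): match length 0
  offset=3 (pos 4, char 'f'): match length 0
  offset=4 (pos 3, char 'b'): match length 4
  offset=5 (pos 2, char 'b'): match length 1
  offset=6 (pos 1, char 'c'): match length 0
  offset=7 (pos 0, char 'b'): match length 1
Longest match has length 4 at offset 4.
next_char = character at position 7 + 4 = 11 -> 'f'

Best match: offset=4, length=4 (matching 'bfff' starting at position 3)
LZ77 triple: (4, 4, 'f')


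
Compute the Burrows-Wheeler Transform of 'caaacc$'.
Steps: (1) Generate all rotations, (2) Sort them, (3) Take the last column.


Rotations (sorted):
  0: $caaacc -> last char: c
  1: aaacc$c -> last char: c
  2: aacc$ca -> last char: a
  3: acc$caa -> last char: a
  4: c$caaac -> last char: c
  5: caaacc$ -> last char: $
  6: cc$caaa -> last char: a


BWT = ccaac$a


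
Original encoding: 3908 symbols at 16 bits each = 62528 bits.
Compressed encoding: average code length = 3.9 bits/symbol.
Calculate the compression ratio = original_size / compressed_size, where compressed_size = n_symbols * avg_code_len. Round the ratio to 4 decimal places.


original_size = n_symbols * orig_bits = 3908 * 16 = 62528 bits
compressed_size = n_symbols * avg_code_len = 3908 * 3.9 = 15241.2 bits
ratio = original_size / compressed_size = 62528 / 15241.2 = 4.1026

Compression ratio = 4.1026


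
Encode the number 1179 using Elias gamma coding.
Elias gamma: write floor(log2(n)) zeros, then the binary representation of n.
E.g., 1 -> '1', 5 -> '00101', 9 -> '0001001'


num_bits = floor(log2(1179)) + 1 = 11
leading_zeros = num_bits - 1 = 10
binary(1179) = 10010011011

Elias gamma(1179) = '0000000000' + '10010011011' = 000000000010010011011 (21 bits)


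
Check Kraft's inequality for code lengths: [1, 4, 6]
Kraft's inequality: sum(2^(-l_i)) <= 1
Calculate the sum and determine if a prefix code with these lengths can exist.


Sum = 2^(-1) + 2^(-4) + 2^(-6)
    = 0.5 + 0.0625 + 0.015625
    = 37/64 = 0.578125
Since 0.578125 <= 1, Kraft's inequality IS satisfied.
A prefix code with these lengths CAN exist.

Kraft sum = 0.578125. Satisfied.


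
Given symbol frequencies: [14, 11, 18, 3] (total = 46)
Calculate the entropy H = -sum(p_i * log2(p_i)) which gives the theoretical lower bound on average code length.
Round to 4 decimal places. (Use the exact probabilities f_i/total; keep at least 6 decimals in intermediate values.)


Per-symbol terms -p_i * log2(p_i) with p_i = f_i/46:
  p = 14/46 = 0.304348: log2(p) = -1.716207, -p*log2(p) = 0.522324
  p = 11/46 = 0.239130: log2(p) = -2.064130, -p*log2(p) = 0.493596
  p = 18/46 = 0.391304: log2(p) = -1.353637, -p*log2(p) = 0.529684
  p = 3/46 = 0.065217: log2(p) = -3.938599, -p*log2(p) = 0.256865
H = 0.522324 + 0.493596 + 0.529684 + 0.256865 = 1.802469

H = 1.8025 bits/symbol


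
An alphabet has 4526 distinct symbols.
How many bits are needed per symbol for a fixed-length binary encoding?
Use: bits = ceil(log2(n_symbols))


log2(4526) = 12.144
Bracket: 2^12 = 4096 < 4526 <= 2^13 = 8192
So ceil(log2(4526)) = 13

bits = ceil(log2(4526)) = ceil(12.144) = 13 bits


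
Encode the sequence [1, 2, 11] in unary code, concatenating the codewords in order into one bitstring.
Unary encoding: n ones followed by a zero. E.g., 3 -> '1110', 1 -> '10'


Encode each number as n ones followed by a terminating 0:
  1 -> 10 (2 bits)
  2 -> 110 (3 bits)
  11 -> 111111111110 (12 bits)
Total length = 2 + 3 + 12 = 17 bits.

Unary([1, 2, 11]) = 10110111111111110 (17 bits)


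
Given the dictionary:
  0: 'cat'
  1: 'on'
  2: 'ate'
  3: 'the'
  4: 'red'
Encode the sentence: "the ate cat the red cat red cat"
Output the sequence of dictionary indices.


Look up each word in the dictionary:
  'the' -> 3
  'ate' -> 2
  'cat' -> 0
  'the' -> 3
  'red' -> 4
  'cat' -> 0
  'red' -> 4
  'cat' -> 0

Encoded: [3, 2, 0, 3, 4, 0, 4, 0]


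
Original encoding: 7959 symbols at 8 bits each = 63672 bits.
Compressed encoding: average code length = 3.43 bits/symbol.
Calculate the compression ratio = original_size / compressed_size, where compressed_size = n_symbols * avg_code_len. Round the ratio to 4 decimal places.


original_size = n_symbols * orig_bits = 7959 * 8 = 63672 bits
compressed_size = n_symbols * avg_code_len = 7959 * 3.43 = 27299.37 bits
ratio = original_size / compressed_size = 63672 / 27299.37 = 2.3324

Compression ratio = 2.3324


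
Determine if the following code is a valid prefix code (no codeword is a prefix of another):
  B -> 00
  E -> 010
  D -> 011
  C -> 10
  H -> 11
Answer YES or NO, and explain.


Checking each pair (does one codeword prefix another?):
  B='00' vs E='010': no prefix
  B='00' vs D='011': no prefix
  B='00' vs C='10': no prefix
  B='00' vs H='11': no prefix
  E='010' vs B='00': no prefix
  E='010' vs D='011': no prefix
  E='010' vs C='10': no prefix
  E='010' vs H='11': no prefix
  D='011' vs B='00': no prefix
  D='011' vs E='010': no prefix
  D='011' vs C='10': no prefix
  D='011' vs H='11': no prefix
  C='10' vs B='00': no prefix
  C='10' vs E='010': no prefix
  C='10' vs D='011': no prefix
  C='10' vs H='11': no prefix
  H='11' vs B='00': no prefix
  H='11' vs E='010': no prefix
  H='11' vs D='011': no prefix
  H='11' vs C='10': no prefix
No violation found over all pairs.

YES -- this is a valid prefix code. No codeword is a prefix of any other codeword.


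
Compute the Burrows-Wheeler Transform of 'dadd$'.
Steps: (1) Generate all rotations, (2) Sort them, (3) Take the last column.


Rotations (sorted):
  0: $dadd -> last char: d
  1: add$d -> last char: d
  2: d$dad -> last char: d
  3: dadd$ -> last char: $
  4: dd$da -> last char: a


BWT = ddd$a


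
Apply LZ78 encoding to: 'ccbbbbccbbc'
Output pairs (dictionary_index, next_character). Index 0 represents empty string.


LZ78 encoding steps:
Dictionary: {0: ''}
Step 1: w='' (idx 0), next='c' -> output (0, 'c'), add 'c' as idx 1
Step 2: w='c' (idx 1), next='b' -> output (1, 'b'), add 'cb' as idx 2
Step 3: w='' (idx 0), next='b' -> output (0, 'b'), add 'b' as idx 3
Step 4: w='b' (idx 3), next='b' -> output (3, 'b'), add 'bb' as idx 4
Step 5: w='c' (idx 1), next='c' -> output (1, 'c'), add 'cc' as idx 5
Step 6: w='bb' (idx 4), next='c' -> output (4, 'c'), add 'bbc' as idx 6


Encoded: [(0, 'c'), (1, 'b'), (0, 'b'), (3, 'b'), (1, 'c'), (4, 'c')]


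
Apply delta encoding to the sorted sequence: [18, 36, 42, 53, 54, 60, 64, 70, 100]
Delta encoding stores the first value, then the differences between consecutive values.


First value: 18
Deltas:
  36 - 18 = 18
  42 - 36 = 6
  53 - 42 = 11
  54 - 53 = 1
  60 - 54 = 6
  64 - 60 = 4
  70 - 64 = 6
  100 - 70 = 30


Delta encoded: [18, 18, 6, 11, 1, 6, 4, 6, 30]


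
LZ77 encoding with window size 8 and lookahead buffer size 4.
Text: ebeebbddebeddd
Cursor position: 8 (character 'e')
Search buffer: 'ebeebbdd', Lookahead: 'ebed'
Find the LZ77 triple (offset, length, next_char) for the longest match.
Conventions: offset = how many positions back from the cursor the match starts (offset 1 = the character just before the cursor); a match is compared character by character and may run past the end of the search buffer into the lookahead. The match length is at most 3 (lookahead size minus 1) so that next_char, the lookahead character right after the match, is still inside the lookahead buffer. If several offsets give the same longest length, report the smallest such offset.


Try each offset into the search buffer:
  offset=1 (pos 7, char 'd'): match length 0
  offset=2 (pos 6, char 'd'): match length 0
  offset=3 (pos 5, char 'b'): match length 0
  offset=4 (pos 4, char 'b'): match length 0
  offset=5 (pos 3, char 'e'): match length 2
  offset=6 (pos 2, char 'e'): match length 1
  offset=7 (pos 1, char 'b'): match length 0
  offset=8 (pos 0, char 'e'): match length 3
Longest match has length 3 at offset 8.
next_char = character at position 8 + 3 = 11 -> 'd'

Best match: offset=8, length=3 (matching 'ebe' starting at position 0)
LZ77 triple: (8, 3, 'd')


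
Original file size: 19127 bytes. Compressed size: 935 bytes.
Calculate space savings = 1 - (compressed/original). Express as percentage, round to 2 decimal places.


ratio = compressed/original = 935/19127 = 0.048884
savings = 1 - ratio = 1 - 0.048884 = 0.951116
as a percentage: 0.951116 * 100 = 95.11%

Space savings = 1 - 935/19127 = 95.11%


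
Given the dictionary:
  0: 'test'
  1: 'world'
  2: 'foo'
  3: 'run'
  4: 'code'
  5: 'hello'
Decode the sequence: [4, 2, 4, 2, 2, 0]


Look up each index in the dictionary:
  4 -> 'code'
  2 -> 'foo'
  4 -> 'code'
  2 -> 'foo'
  2 -> 'foo'
  0 -> 'test'

Decoded: "code foo code foo foo test"


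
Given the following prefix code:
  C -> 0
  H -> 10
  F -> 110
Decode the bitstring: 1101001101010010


Decoding step by step:
Bits 110 -> F
Bits 10 -> H
Bits 0 -> C
Bits 110 -> F
Bits 10 -> H
Bits 10 -> H
Bits 0 -> C
Bits 10 -> H


Decoded message: FHCFHHCH


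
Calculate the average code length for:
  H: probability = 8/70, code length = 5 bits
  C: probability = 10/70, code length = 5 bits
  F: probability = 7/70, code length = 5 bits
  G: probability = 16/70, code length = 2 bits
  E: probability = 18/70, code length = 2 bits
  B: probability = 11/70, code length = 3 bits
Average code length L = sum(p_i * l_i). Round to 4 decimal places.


Weighted contributions p_i * l_i:
  H: (8/70) * 5 = 40/70
  C: (10/70) * 5 = 50/70
  F: (7/70) * 5 = 35/70
  G: (16/70) * 2 = 32/70
  E: (18/70) * 2 = 36/70
  B: (11/70) * 3 = 33/70
Sum = (40 + 50 + 35 + 32 + 36 + 33)/70 = 226/70

L = 226/70 = 3.2286 bits/symbol


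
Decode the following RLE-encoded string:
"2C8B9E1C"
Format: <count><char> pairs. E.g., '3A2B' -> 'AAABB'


Expanding each <count><char> pair:
  2C -> 'CC'
  8B -> 'BBBBBBBB'
  9E -> 'EEEEEEEEE'
  1C -> 'C'

Decoded = CCBBBBBBBBEEEEEEEEEC


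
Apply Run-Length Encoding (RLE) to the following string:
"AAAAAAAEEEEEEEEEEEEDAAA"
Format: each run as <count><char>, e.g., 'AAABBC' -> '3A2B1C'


Scanning runs left to right:
  i=0: run of 'A' x 7 -> '7A'
  i=7: run of 'E' x 12 -> '12E'
  i=19: run of 'D' x 1 -> '1D'
  i=20: run of 'A' x 3 -> '3A'

RLE = 7A12E1D3A


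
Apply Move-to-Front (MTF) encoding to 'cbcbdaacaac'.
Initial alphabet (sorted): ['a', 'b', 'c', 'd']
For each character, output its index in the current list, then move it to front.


MTF encoding:
'c': index 2 in ['a', 'b', 'c', 'd'] -> ['c', 'a', 'b', 'd']
'b': index 2 in ['c', 'a', 'b', 'd'] -> ['b', 'c', 'a', 'd']
'c': index 1 in ['b', 'c', 'a', 'd'] -> ['c', 'b', 'a', 'd']
'b': index 1 in ['c', 'b', 'a', 'd'] -> ['b', 'c', 'a', 'd']
'd': index 3 in ['b', 'c', 'a', 'd'] -> ['d', 'b', 'c', 'a']
'a': index 3 in ['d', 'b', 'c', 'a'] -> ['a', 'd', 'b', 'c']
'a': index 0 in ['a', 'd', 'b', 'c'] -> ['a', 'd', 'b', 'c']
'c': index 3 in ['a', 'd', 'b', 'c'] -> ['c', 'a', 'd', 'b']
'a': index 1 in ['c', 'a', 'd', 'b'] -> ['a', 'c', 'd', 'b']
'a': index 0 in ['a', 'c', 'd', 'b'] -> ['a', 'c', 'd', 'b']
'c': index 1 in ['a', 'c', 'd', 'b'] -> ['c', 'a', 'd', 'b']


Output: [2, 2, 1, 1, 3, 3, 0, 3, 1, 0, 1]


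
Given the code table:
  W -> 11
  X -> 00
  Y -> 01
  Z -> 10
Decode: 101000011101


Decoding:
10 -> Z
10 -> Z
00 -> X
01 -> Y
11 -> W
01 -> Y


Result: ZZXYWY


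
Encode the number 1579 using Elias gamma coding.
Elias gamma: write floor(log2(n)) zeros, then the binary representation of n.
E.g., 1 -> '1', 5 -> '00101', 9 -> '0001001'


num_bits = floor(log2(1579)) + 1 = 11
leading_zeros = num_bits - 1 = 10
binary(1579) = 11000101011

Elias gamma(1579) = '0000000000' + '11000101011' = 000000000011000101011 (21 bits)


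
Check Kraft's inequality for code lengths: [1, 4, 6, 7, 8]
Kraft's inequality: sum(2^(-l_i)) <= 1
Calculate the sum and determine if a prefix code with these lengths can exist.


Sum = 2^(-1) + 2^(-4) + 2^(-6) + 2^(-7) + 2^(-8)
    = 0.5 + 0.0625 + 0.015625 + 0.0078125 + 0.00390625
    = 151/256 = 0.58984375
Since 0.58984375 <= 1, Kraft's inequality IS satisfied.
A prefix code with these lengths CAN exist.

Kraft sum = 0.58984375. Satisfied.


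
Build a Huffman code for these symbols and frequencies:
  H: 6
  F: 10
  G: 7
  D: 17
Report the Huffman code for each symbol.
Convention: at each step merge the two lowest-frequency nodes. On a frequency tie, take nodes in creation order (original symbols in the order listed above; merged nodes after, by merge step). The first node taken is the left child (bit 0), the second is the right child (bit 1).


Huffman tree construction:
Step 1: Merge H(6) + G(7) = 13
Step 2: Merge F(10) + (H+G)(13) = 23
Step 3: Merge D(17) + (F+(H+G))(23) = 40
Read each symbol's code off the tree from the root (left child = 0, right child = 1).

Codes:
  H: 110 (length 3)
  F: 10 (length 2)
  G: 111 (length 3)
  D: 0 (length 1)
Average code length: 76/40 = 1.9000 bits/symbol


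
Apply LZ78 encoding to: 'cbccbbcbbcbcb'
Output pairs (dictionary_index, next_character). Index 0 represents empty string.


LZ78 encoding steps:
Dictionary: {0: ''}
Step 1: w='' (idx 0), next='c' -> output (0, 'c'), add 'c' as idx 1
Step 2: w='' (idx 0), next='b' -> output (0, 'b'), add 'b' as idx 2
Step 3: w='c' (idx 1), next='c' -> output (1, 'c'), add 'cc' as idx 3
Step 4: w='b' (idx 2), next='b' -> output (2, 'b'), add 'bb' as idx 4
Step 5: w='c' (idx 1), next='b' -> output (1, 'b'), add 'cb' as idx 5
Step 6: w='b' (idx 2), next='c' -> output (2, 'c'), add 'bc' as idx 6
Step 7: w='bc' (idx 6), next='b' -> output (6, 'b'), add 'bcb' as idx 7


Encoded: [(0, 'c'), (0, 'b'), (1, 'c'), (2, 'b'), (1, 'b'), (2, 'c'), (6, 'b')]


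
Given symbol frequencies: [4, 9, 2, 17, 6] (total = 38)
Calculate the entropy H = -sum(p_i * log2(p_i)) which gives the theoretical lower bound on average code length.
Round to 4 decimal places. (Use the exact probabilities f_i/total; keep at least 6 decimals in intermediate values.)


Per-symbol terms -p_i * log2(p_i) with p_i = f_i/38:
  p = 4/38 = 0.105263: log2(p) = -3.247928, -p*log2(p) = 0.341887
  p = 9/38 = 0.236842: log2(p) = -2.078003, -p*log2(p) = 0.492158
  p = 2/38 = 0.052632: log2(p) = -4.247928, -p*log2(p) = 0.223575
  p = 17/38 = 0.447368: log2(p) = -1.160465, -p*log2(p) = 0.519155
  p = 6/38 = 0.157895: log2(p) = -2.662965, -p*log2(p) = 0.420468
H = 0.341887 + 0.492158 + 0.223575 + 0.519155 + 0.420468 = 1.997243

H = 1.9972 bits/symbol


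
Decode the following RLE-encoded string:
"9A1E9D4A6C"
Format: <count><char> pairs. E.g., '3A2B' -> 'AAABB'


Expanding each <count><char> pair:
  9A -> 'AAAAAAAAA'
  1E -> 'E'
  9D -> 'DDDDDDDDD'
  4A -> 'AAAA'
  6C -> 'CCCCCC'

Decoded = AAAAAAAAAEDDDDDDDDDAAAACCCCCC


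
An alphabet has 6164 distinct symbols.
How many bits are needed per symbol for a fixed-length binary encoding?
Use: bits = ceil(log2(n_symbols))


log2(6164) = 12.5897
Bracket: 2^12 = 4096 < 6164 <= 2^13 = 8192
So ceil(log2(6164)) = 13

bits = ceil(log2(6164)) = ceil(12.5897) = 13 bits


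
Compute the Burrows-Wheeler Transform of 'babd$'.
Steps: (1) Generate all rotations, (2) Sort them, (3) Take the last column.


Rotations (sorted):
  0: $babd -> last char: d
  1: abd$b -> last char: b
  2: babd$ -> last char: $
  3: bd$ba -> last char: a
  4: d$bab -> last char: b


BWT = db$ab


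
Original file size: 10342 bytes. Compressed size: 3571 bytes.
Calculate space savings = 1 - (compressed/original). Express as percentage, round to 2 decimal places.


ratio = compressed/original = 3571/10342 = 0.345291
savings = 1 - ratio = 1 - 0.345291 = 0.654709
as a percentage: 0.654709 * 100 = 65.47%

Space savings = 1 - 3571/10342 = 65.47%


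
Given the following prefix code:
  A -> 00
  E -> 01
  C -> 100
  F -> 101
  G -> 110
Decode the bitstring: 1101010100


Decoding step by step:
Bits 110 -> G
Bits 101 -> F
Bits 01 -> E
Bits 00 -> A


Decoded message: GFEA


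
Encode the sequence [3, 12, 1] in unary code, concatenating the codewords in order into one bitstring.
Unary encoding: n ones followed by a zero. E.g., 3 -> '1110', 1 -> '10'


Encode each number as n ones followed by a terminating 0:
  3 -> 1110 (4 bits)
  12 -> 1111111111110 (13 bits)
  1 -> 10 (2 bits)
Total length = 4 + 13 + 2 = 19 bits.

Unary([3, 12, 1]) = 1110111111111111010 (19 bits)


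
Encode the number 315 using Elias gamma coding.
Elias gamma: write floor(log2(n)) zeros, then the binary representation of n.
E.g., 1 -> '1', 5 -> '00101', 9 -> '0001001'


num_bits = floor(log2(315)) + 1 = 9
leading_zeros = num_bits - 1 = 8
binary(315) = 100111011

Elias gamma(315) = '00000000' + '100111011' = 00000000100111011 (17 bits)


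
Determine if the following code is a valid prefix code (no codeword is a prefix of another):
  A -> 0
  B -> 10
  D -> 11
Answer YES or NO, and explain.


Checking each pair (does one codeword prefix another?):
  A='0' vs B='10': no prefix
  A='0' vs D='11': no prefix
  B='10' vs A='0': no prefix
  B='10' vs D='11': no prefix
  D='11' vs A='0': no prefix
  D='11' vs B='10': no prefix
No violation found over all pairs.

YES -- this is a valid prefix code. No codeword is a prefix of any other codeword.


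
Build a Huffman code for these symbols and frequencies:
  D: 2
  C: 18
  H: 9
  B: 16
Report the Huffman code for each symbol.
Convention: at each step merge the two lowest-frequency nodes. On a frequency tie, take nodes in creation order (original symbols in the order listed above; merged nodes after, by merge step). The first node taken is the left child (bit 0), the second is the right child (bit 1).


Huffman tree construction:
Step 1: Merge D(2) + H(9) = 11
Step 2: Merge (D+H)(11) + B(16) = 27
Step 3: Merge C(18) + ((D+H)+B)(27) = 45
Read each symbol's code off the tree from the root (left child = 0, right child = 1).

Codes:
  D: 100 (length 3)
  C: 0 (length 1)
  H: 101 (length 3)
  B: 11 (length 2)
Average code length: 83/45 = 1.8444 bits/symbol


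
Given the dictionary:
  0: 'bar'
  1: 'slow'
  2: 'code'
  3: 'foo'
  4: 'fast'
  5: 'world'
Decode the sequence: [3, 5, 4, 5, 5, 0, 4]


Look up each index in the dictionary:
  3 -> 'foo'
  5 -> 'world'
  4 -> 'fast'
  5 -> 'world'
  5 -> 'world'
  0 -> 'bar'
  4 -> 'fast'

Decoded: "foo world fast world world bar fast"


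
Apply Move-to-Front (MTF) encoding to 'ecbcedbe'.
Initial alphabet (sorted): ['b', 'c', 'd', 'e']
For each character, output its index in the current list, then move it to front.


MTF encoding:
'e': index 3 in ['b', 'c', 'd', 'e'] -> ['e', 'b', 'c', 'd']
'c': index 2 in ['e', 'b', 'c', 'd'] -> ['c', 'e', 'b', 'd']
'b': index 2 in ['c', 'e', 'b', 'd'] -> ['b', 'c', 'e', 'd']
'c': index 1 in ['b', 'c', 'e', 'd'] -> ['c', 'b', 'e', 'd']
'e': index 2 in ['c', 'b', 'e', 'd'] -> ['e', 'c', 'b', 'd']
'd': index 3 in ['e', 'c', 'b', 'd'] -> ['d', 'e', 'c', 'b']
'b': index 3 in ['d', 'e', 'c', 'b'] -> ['b', 'd', 'e', 'c']
'e': index 2 in ['b', 'd', 'e', 'c'] -> ['e', 'b', 'd', 'c']


Output: [3, 2, 2, 1, 2, 3, 3, 2]


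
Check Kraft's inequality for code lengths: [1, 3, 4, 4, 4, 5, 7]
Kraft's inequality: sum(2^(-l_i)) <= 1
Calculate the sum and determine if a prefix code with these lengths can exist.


Sum = 2^(-1) + 2^(-3) + 2^(-4) + 2^(-4) + 2^(-4) + 2^(-5) + 2^(-7)
    = 0.5 + 0.125 + 0.0625 + 0.0625 + 0.0625 + 0.03125 + 0.0078125
    = 109/128 = 0.8515625
Since 0.8515625 <= 1, Kraft's inequality IS satisfied.
A prefix code with these lengths CAN exist.

Kraft sum = 0.8515625. Satisfied.


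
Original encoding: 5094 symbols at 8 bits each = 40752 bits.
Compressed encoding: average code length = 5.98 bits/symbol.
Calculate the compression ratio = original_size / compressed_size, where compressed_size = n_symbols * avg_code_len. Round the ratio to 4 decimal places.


original_size = n_symbols * orig_bits = 5094 * 8 = 40752 bits
compressed_size = n_symbols * avg_code_len = 5094 * 5.98 = 30462.12 bits
ratio = original_size / compressed_size = 40752 / 30462.12 = 1.3378

Compression ratio = 1.3378


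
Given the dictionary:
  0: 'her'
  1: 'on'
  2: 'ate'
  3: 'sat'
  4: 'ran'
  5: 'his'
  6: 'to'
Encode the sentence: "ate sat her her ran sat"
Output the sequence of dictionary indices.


Look up each word in the dictionary:
  'ate' -> 2
  'sat' -> 3
  'her' -> 0
  'her' -> 0
  'ran' -> 4
  'sat' -> 3

Encoded: [2, 3, 0, 0, 4, 3]


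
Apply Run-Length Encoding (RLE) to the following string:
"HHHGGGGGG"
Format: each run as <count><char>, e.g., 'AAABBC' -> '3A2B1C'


Scanning runs left to right:
  i=0: run of 'H' x 3 -> '3H'
  i=3: run of 'G' x 6 -> '6G'

RLE = 3H6G


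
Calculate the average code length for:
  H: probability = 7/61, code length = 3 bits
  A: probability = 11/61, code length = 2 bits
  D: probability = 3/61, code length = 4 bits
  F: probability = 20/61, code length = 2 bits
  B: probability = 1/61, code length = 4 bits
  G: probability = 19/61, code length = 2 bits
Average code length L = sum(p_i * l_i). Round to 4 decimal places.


Weighted contributions p_i * l_i:
  H: (7/61) * 3 = 21/61
  A: (11/61) * 2 = 22/61
  D: (3/61) * 4 = 12/61
  F: (20/61) * 2 = 40/61
  B: (1/61) * 4 = 4/61
  G: (19/61) * 2 = 38/61
Sum = (21 + 22 + 12 + 40 + 4 + 38)/61 = 137/61

L = 137/61 = 2.2459 bits/symbol


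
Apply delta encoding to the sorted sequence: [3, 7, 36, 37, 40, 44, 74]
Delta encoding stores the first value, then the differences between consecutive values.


First value: 3
Deltas:
  7 - 3 = 4
  36 - 7 = 29
  37 - 36 = 1
  40 - 37 = 3
  44 - 40 = 4
  74 - 44 = 30


Delta encoded: [3, 4, 29, 1, 3, 4, 30]


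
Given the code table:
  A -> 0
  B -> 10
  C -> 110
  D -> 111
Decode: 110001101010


Decoding:
110 -> C
0 -> A
0 -> A
110 -> C
10 -> B
10 -> B


Result: CAACBB


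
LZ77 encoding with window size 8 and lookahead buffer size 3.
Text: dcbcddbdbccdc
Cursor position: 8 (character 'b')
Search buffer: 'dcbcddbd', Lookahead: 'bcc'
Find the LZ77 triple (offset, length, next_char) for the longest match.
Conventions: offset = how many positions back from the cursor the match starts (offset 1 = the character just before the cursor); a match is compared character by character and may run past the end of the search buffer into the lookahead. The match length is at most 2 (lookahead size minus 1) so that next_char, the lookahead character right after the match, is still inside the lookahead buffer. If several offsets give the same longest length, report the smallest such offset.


Try each offset into the search buffer:
  offset=1 (pos 7, char 'd'): match length 0
  offset=2 (pos 6, char 'b'): match length 1
  offset=3 (pos 5, char 'd'): match length 0
  offset=4 (pos 4, char 'd'): match length 0
  offset=5 (pos 3, char 'c'): match length 0
  offset=6 (pos 2, char 'b'): match length 2
  offset=7 (pos 1, char 'c'): match length 0
  offset=8 (pos 0, char 'd'): match length 0
Longest match has length 2 at offset 6.
next_char = character at position 8 + 2 = 10 -> 'c'

Best match: offset=6, length=2 (matching 'bc' starting at position 2)
LZ77 triple: (6, 2, 'c')


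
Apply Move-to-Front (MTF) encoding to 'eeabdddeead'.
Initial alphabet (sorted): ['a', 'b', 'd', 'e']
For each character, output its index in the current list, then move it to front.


MTF encoding:
'e': index 3 in ['a', 'b', 'd', 'e'] -> ['e', 'a', 'b', 'd']
'e': index 0 in ['e', 'a', 'b', 'd'] -> ['e', 'a', 'b', 'd']
'a': index 1 in ['e', 'a', 'b', 'd'] -> ['a', 'e', 'b', 'd']
'b': index 2 in ['a', 'e', 'b', 'd'] -> ['b', 'a', 'e', 'd']
'd': index 3 in ['b', 'a', 'e', 'd'] -> ['d', 'b', 'a', 'e']
'd': index 0 in ['d', 'b', 'a', 'e'] -> ['d', 'b', 'a', 'e']
'd': index 0 in ['d', 'b', 'a', 'e'] -> ['d', 'b', 'a', 'e']
'e': index 3 in ['d', 'b', 'a', 'e'] -> ['e', 'd', 'b', 'a']
'e': index 0 in ['e', 'd', 'b', 'a'] -> ['e', 'd', 'b', 'a']
'a': index 3 in ['e', 'd', 'b', 'a'] -> ['a', 'e', 'd', 'b']
'd': index 2 in ['a', 'e', 'd', 'b'] -> ['d', 'a', 'e', 'b']


Output: [3, 0, 1, 2, 3, 0, 0, 3, 0, 3, 2]


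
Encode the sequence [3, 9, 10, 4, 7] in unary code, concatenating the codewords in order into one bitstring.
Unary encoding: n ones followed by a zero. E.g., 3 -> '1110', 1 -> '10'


Encode each number as n ones followed by a terminating 0:
  3 -> 1110 (4 bits)
  9 -> 1111111110 (10 bits)
  10 -> 11111111110 (11 bits)
  4 -> 11110 (5 bits)
  7 -> 11111110 (8 bits)
Total length = 4 + 10 + 11 + 5 + 8 = 38 bits.

Unary([3, 9, 10, 4, 7]) = 11101111111110111111111101111011111110 (38 bits)


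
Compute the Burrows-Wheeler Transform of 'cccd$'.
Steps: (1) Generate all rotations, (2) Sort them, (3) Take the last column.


Rotations (sorted):
  0: $cccd -> last char: d
  1: cccd$ -> last char: $
  2: ccd$c -> last char: c
  3: cd$cc -> last char: c
  4: d$ccc -> last char: c


BWT = d$ccc


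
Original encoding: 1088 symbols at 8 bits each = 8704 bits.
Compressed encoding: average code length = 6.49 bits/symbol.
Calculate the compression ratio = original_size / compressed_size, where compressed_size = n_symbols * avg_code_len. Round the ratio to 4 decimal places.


original_size = n_symbols * orig_bits = 1088 * 8 = 8704 bits
compressed_size = n_symbols * avg_code_len = 1088 * 6.49 = 7061.12 bits
ratio = original_size / compressed_size = 8704 / 7061.12 = 1.2327

Compression ratio = 1.2327


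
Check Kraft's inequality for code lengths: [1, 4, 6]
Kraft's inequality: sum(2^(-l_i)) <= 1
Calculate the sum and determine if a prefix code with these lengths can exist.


Sum = 2^(-1) + 2^(-4) + 2^(-6)
    = 0.5 + 0.0625 + 0.015625
    = 37/64 = 0.578125
Since 0.578125 <= 1, Kraft's inequality IS satisfied.
A prefix code with these lengths CAN exist.

Kraft sum = 0.578125. Satisfied.


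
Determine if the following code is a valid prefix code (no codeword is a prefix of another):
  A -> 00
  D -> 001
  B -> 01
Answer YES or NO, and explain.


Checking each pair (does one codeword prefix another?):
  A='00' vs D='001': prefix -- VIOLATION

NO -- this is NOT a valid prefix code. A (00) is a prefix of D (001).


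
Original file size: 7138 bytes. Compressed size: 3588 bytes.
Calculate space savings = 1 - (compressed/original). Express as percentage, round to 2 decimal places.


ratio = compressed/original = 3588/7138 = 0.502662
savings = 1 - ratio = 1 - 0.502662 = 0.497338
as a percentage: 0.497338 * 100 = 49.73%

Space savings = 1 - 3588/7138 = 49.73%


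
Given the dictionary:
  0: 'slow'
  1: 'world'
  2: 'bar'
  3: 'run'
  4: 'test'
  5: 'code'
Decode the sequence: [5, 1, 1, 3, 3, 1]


Look up each index in the dictionary:
  5 -> 'code'
  1 -> 'world'
  1 -> 'world'
  3 -> 'run'
  3 -> 'run'
  1 -> 'world'

Decoded: "code world world run run world"


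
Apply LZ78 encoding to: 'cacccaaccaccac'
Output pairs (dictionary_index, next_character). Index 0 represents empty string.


LZ78 encoding steps:
Dictionary: {0: ''}
Step 1: w='' (idx 0), next='c' -> output (0, 'c'), add 'c' as idx 1
Step 2: w='' (idx 0), next='a' -> output (0, 'a'), add 'a' as idx 2
Step 3: w='c' (idx 1), next='c' -> output (1, 'c'), add 'cc' as idx 3
Step 4: w='c' (idx 1), next='a' -> output (1, 'a'), add 'ca' as idx 4
Step 5: w='a' (idx 2), next='c' -> output (2, 'c'), add 'ac' as idx 5
Step 6: w='ca' (idx 4), next='c' -> output (4, 'c'), add 'cac' as idx 6
Step 7: w='cac' (idx 6), end of input -> output (6, '')


Encoded: [(0, 'c'), (0, 'a'), (1, 'c'), (1, 'a'), (2, 'c'), (4, 'c'), (6, '')]


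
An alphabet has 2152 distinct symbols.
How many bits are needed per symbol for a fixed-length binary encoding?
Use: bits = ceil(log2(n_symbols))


log2(2152) = 11.0715
Bracket: 2^11 = 2048 < 2152 <= 2^12 = 4096
So ceil(log2(2152)) = 12

bits = ceil(log2(2152)) = ceil(11.0715) = 12 bits


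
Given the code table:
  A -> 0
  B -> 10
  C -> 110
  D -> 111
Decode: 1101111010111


Decoding:
110 -> C
111 -> D
10 -> B
10 -> B
111 -> D


Result: CDBBD


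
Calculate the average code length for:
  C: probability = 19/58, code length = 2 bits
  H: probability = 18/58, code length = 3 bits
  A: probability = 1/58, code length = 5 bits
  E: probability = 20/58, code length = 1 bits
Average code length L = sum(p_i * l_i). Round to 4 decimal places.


Weighted contributions p_i * l_i:
  C: (19/58) * 2 = 38/58
  H: (18/58) * 3 = 54/58
  A: (1/58) * 5 = 5/58
  E: (20/58) * 1 = 20/58
Sum = (38 + 54 + 5 + 20)/58 = 117/58

L = 117/58 = 2.0172 bits/symbol


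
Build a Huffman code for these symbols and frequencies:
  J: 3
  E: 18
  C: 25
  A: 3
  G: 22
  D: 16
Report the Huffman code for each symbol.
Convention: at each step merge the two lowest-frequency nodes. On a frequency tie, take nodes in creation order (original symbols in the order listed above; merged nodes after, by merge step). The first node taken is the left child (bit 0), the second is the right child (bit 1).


Huffman tree construction:
Step 1: Merge J(3) + A(3) = 6
Step 2: Merge (J+A)(6) + D(16) = 22
Step 3: Merge E(18) + G(22) = 40
Step 4: Merge ((J+A)+D)(22) + C(25) = 47
Step 5: Merge (E+G)(40) + (((J+A)+D)+C)(47) = 87
Read each symbol's code off the tree from the root (left child = 0, right child = 1).

Codes:
  J: 1000 (length 4)
  E: 00 (length 2)
  C: 11 (length 2)
  A: 1001 (length 4)
  G: 01 (length 2)
  D: 101 (length 3)
Average code length: 202/87 = 2.3218 bits/symbol


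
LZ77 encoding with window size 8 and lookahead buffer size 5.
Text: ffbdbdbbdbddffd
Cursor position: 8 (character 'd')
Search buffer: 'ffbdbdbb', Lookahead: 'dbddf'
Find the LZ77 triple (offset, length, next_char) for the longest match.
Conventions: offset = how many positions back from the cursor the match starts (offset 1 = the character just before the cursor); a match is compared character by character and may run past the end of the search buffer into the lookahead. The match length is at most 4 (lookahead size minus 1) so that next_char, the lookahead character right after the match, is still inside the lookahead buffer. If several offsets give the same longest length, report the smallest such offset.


Try each offset into the search buffer:
  offset=1 (pos 7, char 'b'): match length 0
  offset=2 (pos 6, char 'b'): match length 0
  offset=3 (pos 5, char 'd'): match length 2
  offset=4 (pos 4, char 'b'): match length 0
  offset=5 (pos 3, char 'd'): match length 3
  offset=6 (pos 2, char 'b'): match length 0
  offset=7 (pos 1, char 'f'): match length 0
  offset=8 (pos 0, char 'f'): match length 0
Longest match has length 3 at offset 5.
next_char = character at position 8 + 3 = 11 -> 'd'

Best match: offset=5, length=3 (matching 'dbd' starting at position 3)
LZ77 triple: (5, 3, 'd')


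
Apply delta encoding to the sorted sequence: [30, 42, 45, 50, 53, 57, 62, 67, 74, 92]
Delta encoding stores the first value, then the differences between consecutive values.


First value: 30
Deltas:
  42 - 30 = 12
  45 - 42 = 3
  50 - 45 = 5
  53 - 50 = 3
  57 - 53 = 4
  62 - 57 = 5
  67 - 62 = 5
  74 - 67 = 7
  92 - 74 = 18


Delta encoded: [30, 12, 3, 5, 3, 4, 5, 5, 7, 18]


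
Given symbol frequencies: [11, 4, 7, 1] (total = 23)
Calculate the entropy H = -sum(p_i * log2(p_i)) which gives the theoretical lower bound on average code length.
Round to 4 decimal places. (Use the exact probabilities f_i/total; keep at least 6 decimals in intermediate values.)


Per-symbol terms -p_i * log2(p_i) with p_i = f_i/23:
  p = 11/23 = 0.478261: log2(p) = -1.064130, -p*log2(p) = 0.508932
  p = 4/23 = 0.173913: log2(p) = -2.523562, -p*log2(p) = 0.438880
  p = 7/23 = 0.304348: log2(p) = -1.716207, -p*log2(p) = 0.522324
  p = 1/23 = 0.043478: log2(p) = -4.523562, -p*log2(p) = 0.196677
H = 0.508932 + 0.438880 + 0.522324 + 0.196677 = 1.666813

H = 1.6668 bits/symbol
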